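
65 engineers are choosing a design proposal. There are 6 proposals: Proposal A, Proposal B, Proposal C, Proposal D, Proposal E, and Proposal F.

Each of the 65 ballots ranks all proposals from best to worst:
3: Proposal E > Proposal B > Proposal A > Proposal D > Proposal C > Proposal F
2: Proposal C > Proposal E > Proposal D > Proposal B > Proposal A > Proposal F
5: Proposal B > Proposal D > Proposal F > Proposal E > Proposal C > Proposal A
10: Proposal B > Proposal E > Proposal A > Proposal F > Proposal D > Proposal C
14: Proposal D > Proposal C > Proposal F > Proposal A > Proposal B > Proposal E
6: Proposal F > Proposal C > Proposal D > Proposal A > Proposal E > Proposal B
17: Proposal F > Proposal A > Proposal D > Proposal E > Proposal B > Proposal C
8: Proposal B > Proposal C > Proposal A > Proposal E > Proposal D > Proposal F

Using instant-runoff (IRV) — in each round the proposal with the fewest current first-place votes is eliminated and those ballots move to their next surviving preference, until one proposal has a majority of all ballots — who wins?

Proposal F

Round 1: Proposal A 0, Proposal B 23, Proposal C 2, Proposal D 14, Proposal E 3, Proposal F 23. Proposal A eliminated.
Round 2: Proposal B 23, Proposal C 2, Proposal D 14, Proposal E 3, Proposal F 23. Proposal C eliminated.
Round 3: Proposal B 23, Proposal D 14, Proposal E 5, Proposal F 23. Proposal E eliminated.
Round 4: Proposal B 26, Proposal D 16, Proposal F 23. Proposal D eliminated.
Round 5: Proposal B 28, Proposal F 37. Proposal F has a majority (≥33).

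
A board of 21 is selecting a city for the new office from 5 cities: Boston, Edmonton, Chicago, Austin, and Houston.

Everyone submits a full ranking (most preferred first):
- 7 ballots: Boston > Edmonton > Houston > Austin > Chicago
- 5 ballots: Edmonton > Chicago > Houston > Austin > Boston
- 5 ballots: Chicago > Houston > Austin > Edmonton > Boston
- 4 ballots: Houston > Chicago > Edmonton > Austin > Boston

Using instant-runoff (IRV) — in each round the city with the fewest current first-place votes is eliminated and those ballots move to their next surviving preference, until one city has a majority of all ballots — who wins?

Round 1: Boston 7, Edmonton 5, Chicago 5, Austin 0, Houston 4. Austin eliminated.
Round 2: Boston 7, Edmonton 5, Chicago 5, Houston 4. Houston eliminated.
Round 3: Boston 7, Edmonton 5, Chicago 9. Edmonton eliminated.
Round 4: Boston 7, Chicago 14. Chicago has a majority (≥11).

Chicago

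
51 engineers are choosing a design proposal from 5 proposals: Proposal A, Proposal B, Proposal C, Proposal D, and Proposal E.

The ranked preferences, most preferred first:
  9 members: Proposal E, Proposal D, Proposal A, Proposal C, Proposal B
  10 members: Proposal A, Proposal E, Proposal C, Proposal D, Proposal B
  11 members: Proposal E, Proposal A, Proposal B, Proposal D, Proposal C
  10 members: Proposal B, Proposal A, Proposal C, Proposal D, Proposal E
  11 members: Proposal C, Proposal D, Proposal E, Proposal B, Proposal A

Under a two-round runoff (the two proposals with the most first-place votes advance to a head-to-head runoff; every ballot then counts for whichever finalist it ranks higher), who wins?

Proposal E

Round 1 first-place votes: Proposal A 10, Proposal B 10, Proposal C 11, Proposal D 0, Proposal E 20. Proposal E and Proposal C advance.
Runoff: Proposal E is ranked above Proposal C on 30 ballots, Proposal C above Proposal E on 21.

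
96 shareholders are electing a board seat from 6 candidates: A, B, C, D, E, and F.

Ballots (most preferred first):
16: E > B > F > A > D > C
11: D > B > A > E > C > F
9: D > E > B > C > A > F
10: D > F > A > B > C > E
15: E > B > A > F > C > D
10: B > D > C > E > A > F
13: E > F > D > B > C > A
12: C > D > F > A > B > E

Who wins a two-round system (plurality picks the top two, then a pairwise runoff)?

D

Round 1 first-place votes: A 0, B 10, C 12, D 30, E 44, F 0. E and D advance.
Runoff: E is ranked above D on 44 ballots, D above E on 52.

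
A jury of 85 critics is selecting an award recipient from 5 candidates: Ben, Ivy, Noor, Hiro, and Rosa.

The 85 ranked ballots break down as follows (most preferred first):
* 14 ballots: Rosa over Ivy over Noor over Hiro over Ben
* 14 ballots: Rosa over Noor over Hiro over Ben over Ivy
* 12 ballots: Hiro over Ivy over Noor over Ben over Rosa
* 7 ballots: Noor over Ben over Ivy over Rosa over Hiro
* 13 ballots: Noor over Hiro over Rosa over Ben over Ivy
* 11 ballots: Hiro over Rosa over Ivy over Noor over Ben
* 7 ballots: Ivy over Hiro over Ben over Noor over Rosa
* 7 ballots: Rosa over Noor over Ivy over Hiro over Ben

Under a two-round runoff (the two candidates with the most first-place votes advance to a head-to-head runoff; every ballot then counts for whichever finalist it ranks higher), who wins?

Hiro

Round 1 first-place votes: Ben 0, Ivy 7, Noor 20, Hiro 23, Rosa 35. Rosa and Hiro advance.
Runoff: Rosa is ranked above Hiro on 42 ballots, Hiro above Rosa on 43.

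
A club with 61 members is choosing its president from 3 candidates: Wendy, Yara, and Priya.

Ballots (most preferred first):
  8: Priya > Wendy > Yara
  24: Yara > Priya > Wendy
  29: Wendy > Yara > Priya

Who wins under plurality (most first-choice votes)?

First-place votes: Wendy 29, Yara 24, Priya 8.

Wendy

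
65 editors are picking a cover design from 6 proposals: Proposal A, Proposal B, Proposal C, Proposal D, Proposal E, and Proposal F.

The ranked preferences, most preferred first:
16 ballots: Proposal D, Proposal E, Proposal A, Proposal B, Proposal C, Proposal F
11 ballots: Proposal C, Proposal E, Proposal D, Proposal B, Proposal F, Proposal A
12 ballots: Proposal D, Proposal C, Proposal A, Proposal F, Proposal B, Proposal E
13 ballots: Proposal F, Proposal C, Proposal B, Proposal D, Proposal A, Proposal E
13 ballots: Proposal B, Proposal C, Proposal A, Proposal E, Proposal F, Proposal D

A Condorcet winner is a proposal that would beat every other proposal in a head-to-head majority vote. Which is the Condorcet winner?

Proposal C vs Proposal A: 49–16
Proposal C vs Proposal B: 36–29
Proposal C vs Proposal D: 37–28
Proposal C vs Proposal E: 49–16
Proposal C vs Proposal F: 52–13
Proposal C beats every other proposal.

Proposal C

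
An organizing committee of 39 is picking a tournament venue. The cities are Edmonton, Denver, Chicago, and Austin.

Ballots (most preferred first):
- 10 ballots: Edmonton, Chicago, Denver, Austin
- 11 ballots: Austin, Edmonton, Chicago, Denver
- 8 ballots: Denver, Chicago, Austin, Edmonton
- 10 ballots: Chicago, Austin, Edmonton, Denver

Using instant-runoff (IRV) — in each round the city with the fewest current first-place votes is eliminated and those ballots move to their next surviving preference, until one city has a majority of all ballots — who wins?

Round 1: Edmonton 10, Denver 8, Chicago 10, Austin 11. Denver eliminated.
Round 2: Edmonton 10, Chicago 18, Austin 11. Edmonton eliminated.
Round 3: Chicago 28, Austin 11. Chicago has a majority (≥20).

Chicago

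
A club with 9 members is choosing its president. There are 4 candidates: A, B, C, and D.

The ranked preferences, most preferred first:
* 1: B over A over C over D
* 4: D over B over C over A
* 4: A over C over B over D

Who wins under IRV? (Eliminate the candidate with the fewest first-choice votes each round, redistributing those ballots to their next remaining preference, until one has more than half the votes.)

A

Round 1: A 4, B 1, C 0, D 4. C eliminated.
Round 2: A 4, B 1, D 4. B eliminated.
Round 3: A 5, D 4. A has a majority (≥5).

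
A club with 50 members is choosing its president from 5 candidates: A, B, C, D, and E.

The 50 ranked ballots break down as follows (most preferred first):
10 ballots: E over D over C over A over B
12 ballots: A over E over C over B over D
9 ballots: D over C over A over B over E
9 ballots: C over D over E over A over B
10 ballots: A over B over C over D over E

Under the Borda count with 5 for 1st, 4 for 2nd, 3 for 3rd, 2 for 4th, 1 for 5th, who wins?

C

A: 10×2 + 12×5 + 9×3 + 9×2 + 10×5 = 175
B: 10×1 + 12×2 + 9×2 + 9×1 + 10×4 = 101
C: 10×3 + 12×3 + 9×4 + 9×5 + 10×3 = 177
D: 10×4 + 12×1 + 9×5 + 9×4 + 10×2 = 153
E: 10×5 + 12×4 + 9×1 + 9×3 + 10×1 = 144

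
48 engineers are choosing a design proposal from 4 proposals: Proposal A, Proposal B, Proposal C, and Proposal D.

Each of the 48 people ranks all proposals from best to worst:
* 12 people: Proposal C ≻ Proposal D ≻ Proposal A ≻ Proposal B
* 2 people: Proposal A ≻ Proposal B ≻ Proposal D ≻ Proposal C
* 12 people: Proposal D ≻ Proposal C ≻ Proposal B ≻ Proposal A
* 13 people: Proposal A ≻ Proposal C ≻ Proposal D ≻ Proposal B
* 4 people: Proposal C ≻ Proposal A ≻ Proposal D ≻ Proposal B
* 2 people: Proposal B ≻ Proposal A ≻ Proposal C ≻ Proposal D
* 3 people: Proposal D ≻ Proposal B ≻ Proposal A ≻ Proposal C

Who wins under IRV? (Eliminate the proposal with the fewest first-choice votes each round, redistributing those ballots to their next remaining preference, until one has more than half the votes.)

Proposal C

Round 1: Proposal A 15, Proposal B 2, Proposal C 16, Proposal D 15. Proposal B eliminated.
Round 2: Proposal A 17, Proposal C 16, Proposal D 15. Proposal D eliminated.
Round 3: Proposal A 20, Proposal C 28. Proposal C has a majority (≥25).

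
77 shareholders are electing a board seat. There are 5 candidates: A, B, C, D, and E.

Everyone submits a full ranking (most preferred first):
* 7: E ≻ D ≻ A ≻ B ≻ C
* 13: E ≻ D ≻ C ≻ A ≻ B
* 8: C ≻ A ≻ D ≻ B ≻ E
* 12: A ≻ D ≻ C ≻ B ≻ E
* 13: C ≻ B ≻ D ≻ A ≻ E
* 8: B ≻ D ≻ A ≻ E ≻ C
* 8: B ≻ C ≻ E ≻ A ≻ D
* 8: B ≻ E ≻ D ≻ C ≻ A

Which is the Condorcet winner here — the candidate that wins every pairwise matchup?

D

D vs A: 49–28
D vs B: 40–37
D vs C: 48–29
D vs E: 41–36
D beats every other candidate.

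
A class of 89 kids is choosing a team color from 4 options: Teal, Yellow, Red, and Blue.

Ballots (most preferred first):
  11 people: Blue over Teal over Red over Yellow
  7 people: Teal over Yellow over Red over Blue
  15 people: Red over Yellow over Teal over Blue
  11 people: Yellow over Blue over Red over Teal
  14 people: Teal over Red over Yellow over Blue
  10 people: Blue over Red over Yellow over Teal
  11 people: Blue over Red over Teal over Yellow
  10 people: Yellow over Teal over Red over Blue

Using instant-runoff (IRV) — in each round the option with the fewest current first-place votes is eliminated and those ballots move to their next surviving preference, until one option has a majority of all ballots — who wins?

Yellow

Round 1: Teal 21, Yellow 21, Red 15, Blue 32. Red eliminated.
Round 2: Teal 21, Yellow 36, Blue 32. Teal eliminated.
Round 3: Yellow 57, Blue 32. Yellow has a majority (≥45).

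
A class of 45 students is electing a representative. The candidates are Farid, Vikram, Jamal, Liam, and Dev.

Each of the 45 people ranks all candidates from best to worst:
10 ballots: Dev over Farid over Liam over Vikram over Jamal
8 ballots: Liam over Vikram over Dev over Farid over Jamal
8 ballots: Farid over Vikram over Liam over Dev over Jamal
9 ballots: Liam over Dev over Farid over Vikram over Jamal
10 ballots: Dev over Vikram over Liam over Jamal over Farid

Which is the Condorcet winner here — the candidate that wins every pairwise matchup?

Liam vs Farid: 27–18
Liam vs Vikram: 27–18
Liam vs Jamal: 45–0
Liam vs Dev: 25–20
Liam beats every other candidate.

Liam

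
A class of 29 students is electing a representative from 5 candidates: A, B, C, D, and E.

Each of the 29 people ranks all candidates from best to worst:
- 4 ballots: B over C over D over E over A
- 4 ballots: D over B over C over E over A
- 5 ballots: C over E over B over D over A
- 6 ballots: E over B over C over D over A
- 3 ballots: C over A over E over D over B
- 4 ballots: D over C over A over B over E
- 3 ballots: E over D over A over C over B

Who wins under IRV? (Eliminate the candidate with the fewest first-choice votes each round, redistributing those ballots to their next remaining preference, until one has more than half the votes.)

C

Round 1: A 0, B 4, C 8, D 8, E 9. A eliminated.
Round 2: B 4, C 8, D 8, E 9. B eliminated.
Round 3: C 12, D 8, E 9. D eliminated.
Round 4: C 20, E 9. C has a majority (≥15).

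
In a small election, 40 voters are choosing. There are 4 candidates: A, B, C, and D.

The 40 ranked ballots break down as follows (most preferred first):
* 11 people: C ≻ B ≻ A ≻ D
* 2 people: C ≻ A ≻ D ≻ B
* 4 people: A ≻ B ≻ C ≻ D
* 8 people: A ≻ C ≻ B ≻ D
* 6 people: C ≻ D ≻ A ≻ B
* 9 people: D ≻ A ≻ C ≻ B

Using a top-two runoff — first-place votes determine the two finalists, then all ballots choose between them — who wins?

Round 1 first-place votes: A 12, B 0, C 19, D 9. C and A advance.
Runoff: C is ranked above A on 19 ballots, A above C on 21.

A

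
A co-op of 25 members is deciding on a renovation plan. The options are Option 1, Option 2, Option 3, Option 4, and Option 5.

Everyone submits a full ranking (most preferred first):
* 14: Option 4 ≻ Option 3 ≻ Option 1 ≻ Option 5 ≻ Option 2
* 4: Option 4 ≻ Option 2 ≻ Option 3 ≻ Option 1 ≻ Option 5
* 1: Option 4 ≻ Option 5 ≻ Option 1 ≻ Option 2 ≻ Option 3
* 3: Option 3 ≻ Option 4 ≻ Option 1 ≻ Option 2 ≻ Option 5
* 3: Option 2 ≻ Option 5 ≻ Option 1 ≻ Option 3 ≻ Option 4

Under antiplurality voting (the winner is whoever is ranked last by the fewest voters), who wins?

Option 1

Last-place votes: Option 1 0, Option 2 14, Option 3 1, Option 4 3, Option 5 7.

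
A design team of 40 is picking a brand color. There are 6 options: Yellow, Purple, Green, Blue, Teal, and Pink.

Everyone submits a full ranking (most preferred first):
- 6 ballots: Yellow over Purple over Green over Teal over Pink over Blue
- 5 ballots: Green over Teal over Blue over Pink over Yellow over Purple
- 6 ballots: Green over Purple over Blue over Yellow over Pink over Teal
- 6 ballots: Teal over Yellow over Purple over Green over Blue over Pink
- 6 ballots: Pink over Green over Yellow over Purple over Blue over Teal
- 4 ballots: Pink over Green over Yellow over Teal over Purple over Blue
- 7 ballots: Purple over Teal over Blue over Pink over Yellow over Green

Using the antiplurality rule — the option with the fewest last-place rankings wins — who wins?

Last-place votes: Yellow 0, Purple 5, Green 7, Blue 10, Teal 12, Pink 6.

Yellow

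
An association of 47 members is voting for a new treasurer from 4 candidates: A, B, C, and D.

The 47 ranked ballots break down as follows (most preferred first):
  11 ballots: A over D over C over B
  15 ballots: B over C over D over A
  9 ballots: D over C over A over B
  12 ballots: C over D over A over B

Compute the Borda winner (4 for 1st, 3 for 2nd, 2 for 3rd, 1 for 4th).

C

A: 11×4 + 15×1 + 9×2 + 12×2 = 101
B: 11×1 + 15×4 + 9×1 + 12×1 = 92
C: 11×2 + 15×3 + 9×3 + 12×4 = 142
D: 11×3 + 15×2 + 9×4 + 12×3 = 135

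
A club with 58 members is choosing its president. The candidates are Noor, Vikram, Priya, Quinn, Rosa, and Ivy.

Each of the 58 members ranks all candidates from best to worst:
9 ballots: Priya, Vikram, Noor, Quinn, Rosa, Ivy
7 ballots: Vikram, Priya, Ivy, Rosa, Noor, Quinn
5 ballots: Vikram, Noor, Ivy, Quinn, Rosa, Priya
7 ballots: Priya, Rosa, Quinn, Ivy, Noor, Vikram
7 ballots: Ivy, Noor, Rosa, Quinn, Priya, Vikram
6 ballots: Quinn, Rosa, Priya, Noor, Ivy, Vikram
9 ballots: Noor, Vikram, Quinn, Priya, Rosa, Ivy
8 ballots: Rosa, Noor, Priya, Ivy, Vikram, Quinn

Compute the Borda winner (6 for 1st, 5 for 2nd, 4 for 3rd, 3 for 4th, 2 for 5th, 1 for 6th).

Noor: 9×4 + 7×2 + 5×5 + 7×2 + 7×5 + 6×3 + 9×6 + 8×5 = 236
Vikram: 9×5 + 7×6 + 5×6 + 7×1 + 7×1 + 6×1 + 9×5 + 8×2 = 198
Priya: 9×6 + 7×5 + 5×1 + 7×6 + 7×2 + 6×4 + 9×3 + 8×4 = 233
Quinn: 9×3 + 7×1 + 5×3 + 7×4 + 7×3 + 6×6 + 9×4 + 8×1 = 178
Rosa: 9×2 + 7×3 + 5×2 + 7×5 + 7×4 + 6×5 + 9×2 + 8×6 = 208
Ivy: 9×1 + 7×4 + 5×4 + 7×3 + 7×6 + 6×2 + 9×1 + 8×3 = 165

Noor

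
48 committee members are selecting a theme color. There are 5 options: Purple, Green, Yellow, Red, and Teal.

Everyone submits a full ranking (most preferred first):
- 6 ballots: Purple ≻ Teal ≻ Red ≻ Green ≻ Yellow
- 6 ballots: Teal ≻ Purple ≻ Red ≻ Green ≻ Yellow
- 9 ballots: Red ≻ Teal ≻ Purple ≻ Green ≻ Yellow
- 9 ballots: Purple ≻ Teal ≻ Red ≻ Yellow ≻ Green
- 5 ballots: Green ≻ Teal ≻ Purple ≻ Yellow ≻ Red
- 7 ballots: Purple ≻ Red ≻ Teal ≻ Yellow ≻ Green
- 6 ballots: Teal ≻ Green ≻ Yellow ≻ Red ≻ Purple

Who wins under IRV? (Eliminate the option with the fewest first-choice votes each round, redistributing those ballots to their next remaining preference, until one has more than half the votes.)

Teal

Round 1: Purple 22, Green 5, Yellow 0, Red 9, Teal 12. Yellow eliminated.
Round 2: Purple 22, Green 5, Red 9, Teal 12. Green eliminated.
Round 3: Purple 22, Red 9, Teal 17. Red eliminated.
Round 4: Purple 22, Teal 26. Teal has a majority (≥25).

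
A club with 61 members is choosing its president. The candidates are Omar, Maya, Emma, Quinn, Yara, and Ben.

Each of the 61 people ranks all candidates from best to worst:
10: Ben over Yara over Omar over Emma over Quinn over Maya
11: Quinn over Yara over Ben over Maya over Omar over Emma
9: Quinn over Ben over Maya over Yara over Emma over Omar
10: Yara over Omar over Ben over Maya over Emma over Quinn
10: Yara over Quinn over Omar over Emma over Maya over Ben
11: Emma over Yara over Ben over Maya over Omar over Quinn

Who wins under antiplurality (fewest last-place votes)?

Last-place votes: Omar 9, Maya 10, Emma 11, Quinn 21, Yara 0, Ben 10.

Yara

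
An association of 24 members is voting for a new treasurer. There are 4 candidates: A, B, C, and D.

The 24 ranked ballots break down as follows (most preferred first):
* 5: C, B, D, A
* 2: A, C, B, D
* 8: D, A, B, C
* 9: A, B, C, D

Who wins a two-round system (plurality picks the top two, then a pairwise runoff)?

Round 1 first-place votes: A 11, B 0, C 5, D 8. A and D advance.
Runoff: A is ranked above D on 11 ballots, D above A on 13.

D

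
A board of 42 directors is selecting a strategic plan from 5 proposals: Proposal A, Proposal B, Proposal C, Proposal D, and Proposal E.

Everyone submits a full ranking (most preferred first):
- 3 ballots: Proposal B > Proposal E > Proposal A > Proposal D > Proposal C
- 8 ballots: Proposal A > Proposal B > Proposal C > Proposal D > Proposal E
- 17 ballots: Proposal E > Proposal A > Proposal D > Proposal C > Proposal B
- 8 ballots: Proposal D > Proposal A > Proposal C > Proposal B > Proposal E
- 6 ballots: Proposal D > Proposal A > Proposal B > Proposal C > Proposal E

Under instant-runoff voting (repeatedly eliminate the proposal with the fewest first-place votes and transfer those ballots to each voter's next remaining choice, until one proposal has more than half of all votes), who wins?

Round 1: Proposal A 8, Proposal B 3, Proposal C 0, Proposal D 14, Proposal E 17. Proposal C eliminated.
Round 2: Proposal A 8, Proposal B 3, Proposal D 14, Proposal E 17. Proposal B eliminated.
Round 3: Proposal A 8, Proposal D 14, Proposal E 20. Proposal A eliminated.
Round 4: Proposal D 22, Proposal E 20. Proposal D has a majority (≥22).

Proposal D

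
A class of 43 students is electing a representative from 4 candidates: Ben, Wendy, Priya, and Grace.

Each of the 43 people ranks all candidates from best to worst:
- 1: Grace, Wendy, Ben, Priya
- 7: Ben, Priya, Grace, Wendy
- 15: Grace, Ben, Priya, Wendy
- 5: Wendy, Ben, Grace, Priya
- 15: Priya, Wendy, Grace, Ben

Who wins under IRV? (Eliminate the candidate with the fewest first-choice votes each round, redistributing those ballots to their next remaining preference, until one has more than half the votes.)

Round 1: Ben 7, Wendy 5, Priya 15, Grace 16. Wendy eliminated.
Round 2: Ben 12, Priya 15, Grace 16. Ben eliminated.
Round 3: Priya 22, Grace 21. Priya has a majority (≥22).

Priya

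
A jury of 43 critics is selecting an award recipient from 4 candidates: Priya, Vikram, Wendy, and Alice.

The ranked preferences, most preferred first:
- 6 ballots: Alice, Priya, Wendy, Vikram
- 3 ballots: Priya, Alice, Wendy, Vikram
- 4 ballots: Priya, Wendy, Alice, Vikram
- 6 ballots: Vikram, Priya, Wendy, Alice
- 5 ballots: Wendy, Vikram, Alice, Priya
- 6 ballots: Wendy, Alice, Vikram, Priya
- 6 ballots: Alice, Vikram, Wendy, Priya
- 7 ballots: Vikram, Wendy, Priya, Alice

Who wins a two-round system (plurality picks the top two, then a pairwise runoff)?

Round 1 first-place votes: Priya 7, Vikram 13, Wendy 11, Alice 12. Vikram and Alice advance.
Runoff: Vikram is ranked above Alice on 18 ballots, Alice above Vikram on 25.

Alice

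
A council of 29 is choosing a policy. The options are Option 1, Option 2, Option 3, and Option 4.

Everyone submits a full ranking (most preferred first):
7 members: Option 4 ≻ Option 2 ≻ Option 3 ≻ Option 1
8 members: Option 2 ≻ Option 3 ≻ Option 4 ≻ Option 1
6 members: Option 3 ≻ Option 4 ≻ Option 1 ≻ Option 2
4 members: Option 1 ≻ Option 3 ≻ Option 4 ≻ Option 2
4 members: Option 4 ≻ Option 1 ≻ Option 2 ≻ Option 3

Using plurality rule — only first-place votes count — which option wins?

First-place votes: Option 1 4, Option 2 8, Option 3 6, Option 4 11.

Option 4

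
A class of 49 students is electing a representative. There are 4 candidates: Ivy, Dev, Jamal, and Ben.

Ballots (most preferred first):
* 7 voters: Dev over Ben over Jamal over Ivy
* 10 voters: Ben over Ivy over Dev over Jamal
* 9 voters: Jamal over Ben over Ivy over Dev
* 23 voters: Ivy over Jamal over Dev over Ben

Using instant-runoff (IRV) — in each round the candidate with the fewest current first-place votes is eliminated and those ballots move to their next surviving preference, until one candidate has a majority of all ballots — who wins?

Ben

Round 1: Ivy 23, Dev 7, Jamal 9, Ben 10. Dev eliminated.
Round 2: Ivy 23, Jamal 9, Ben 17. Jamal eliminated.
Round 3: Ivy 23, Ben 26. Ben has a majority (≥25).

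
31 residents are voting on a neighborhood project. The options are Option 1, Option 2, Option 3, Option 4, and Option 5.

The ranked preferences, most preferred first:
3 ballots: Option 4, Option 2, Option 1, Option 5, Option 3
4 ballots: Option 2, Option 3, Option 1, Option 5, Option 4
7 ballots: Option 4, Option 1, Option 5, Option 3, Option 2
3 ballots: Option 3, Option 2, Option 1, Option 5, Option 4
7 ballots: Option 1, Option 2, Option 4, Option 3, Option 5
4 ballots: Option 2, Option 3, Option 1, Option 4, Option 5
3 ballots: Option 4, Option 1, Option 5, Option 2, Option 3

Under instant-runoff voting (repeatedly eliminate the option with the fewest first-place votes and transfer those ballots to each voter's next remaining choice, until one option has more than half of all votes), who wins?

Option 2

Round 1: Option 1 7, Option 2 8, Option 3 3, Option 4 13, Option 5 0. Option 5 eliminated.
Round 2: Option 1 7, Option 2 8, Option 3 3, Option 4 13. Option 3 eliminated.
Round 3: Option 1 7, Option 2 11, Option 4 13. Option 1 eliminated.
Round 4: Option 2 18, Option 4 13. Option 2 has a majority (≥16).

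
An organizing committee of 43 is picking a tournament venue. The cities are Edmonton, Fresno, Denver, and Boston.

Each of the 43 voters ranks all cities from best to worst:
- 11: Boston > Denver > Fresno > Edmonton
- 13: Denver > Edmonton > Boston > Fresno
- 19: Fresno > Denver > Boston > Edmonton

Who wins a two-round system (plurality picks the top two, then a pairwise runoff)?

Round 1 first-place votes: Edmonton 0, Fresno 19, Denver 13, Boston 11. Fresno and Denver advance.
Runoff: Fresno is ranked above Denver on 19 ballots, Denver above Fresno on 24.

Denver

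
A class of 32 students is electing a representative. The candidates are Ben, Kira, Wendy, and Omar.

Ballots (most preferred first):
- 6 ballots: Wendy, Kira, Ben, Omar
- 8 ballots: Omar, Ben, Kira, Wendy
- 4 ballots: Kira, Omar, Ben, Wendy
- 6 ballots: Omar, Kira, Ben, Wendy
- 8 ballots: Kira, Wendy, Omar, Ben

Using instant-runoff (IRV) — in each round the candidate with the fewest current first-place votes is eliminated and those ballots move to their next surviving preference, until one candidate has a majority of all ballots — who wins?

Round 1: Ben 0, Kira 12, Wendy 6, Omar 14. Ben eliminated.
Round 2: Kira 12, Wendy 6, Omar 14. Wendy eliminated.
Round 3: Kira 18, Omar 14. Kira has a majority (≥17).

Kira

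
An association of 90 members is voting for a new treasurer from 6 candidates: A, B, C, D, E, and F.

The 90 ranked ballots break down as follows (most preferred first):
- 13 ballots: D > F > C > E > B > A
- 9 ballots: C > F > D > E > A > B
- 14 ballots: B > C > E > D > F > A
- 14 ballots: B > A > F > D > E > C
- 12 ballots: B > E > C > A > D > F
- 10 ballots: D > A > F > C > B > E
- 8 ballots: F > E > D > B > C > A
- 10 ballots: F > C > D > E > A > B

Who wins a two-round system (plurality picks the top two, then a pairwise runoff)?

Round 1 first-place votes: A 0, B 40, C 9, D 23, E 0, F 18. B and D advance.
Runoff: B is ranked above D on 40 ballots, D above B on 50.

D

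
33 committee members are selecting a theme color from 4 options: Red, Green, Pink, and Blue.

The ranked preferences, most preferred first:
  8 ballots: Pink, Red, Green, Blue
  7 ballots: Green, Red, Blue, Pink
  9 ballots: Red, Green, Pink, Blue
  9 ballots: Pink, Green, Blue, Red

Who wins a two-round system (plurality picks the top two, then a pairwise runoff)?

Pink

Round 1 first-place votes: Red 9, Green 7, Pink 17, Blue 0. Pink and Red advance.
Runoff: Pink is ranked above Red on 17 ballots, Red above Pink on 16.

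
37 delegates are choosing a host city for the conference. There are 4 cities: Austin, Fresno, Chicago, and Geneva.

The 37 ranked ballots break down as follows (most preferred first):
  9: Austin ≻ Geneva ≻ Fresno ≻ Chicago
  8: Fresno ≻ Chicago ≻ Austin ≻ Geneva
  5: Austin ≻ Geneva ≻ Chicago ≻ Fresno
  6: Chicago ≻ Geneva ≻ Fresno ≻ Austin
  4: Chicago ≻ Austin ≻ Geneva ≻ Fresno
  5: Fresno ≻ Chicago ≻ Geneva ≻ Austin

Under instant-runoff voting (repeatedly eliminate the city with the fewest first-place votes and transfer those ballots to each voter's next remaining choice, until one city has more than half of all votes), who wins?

Fresno

Round 1: Austin 14, Fresno 13, Chicago 10, Geneva 0. Geneva eliminated.
Round 2: Austin 14, Fresno 13, Chicago 10. Chicago eliminated.
Round 3: Austin 18, Fresno 19. Fresno has a majority (≥19).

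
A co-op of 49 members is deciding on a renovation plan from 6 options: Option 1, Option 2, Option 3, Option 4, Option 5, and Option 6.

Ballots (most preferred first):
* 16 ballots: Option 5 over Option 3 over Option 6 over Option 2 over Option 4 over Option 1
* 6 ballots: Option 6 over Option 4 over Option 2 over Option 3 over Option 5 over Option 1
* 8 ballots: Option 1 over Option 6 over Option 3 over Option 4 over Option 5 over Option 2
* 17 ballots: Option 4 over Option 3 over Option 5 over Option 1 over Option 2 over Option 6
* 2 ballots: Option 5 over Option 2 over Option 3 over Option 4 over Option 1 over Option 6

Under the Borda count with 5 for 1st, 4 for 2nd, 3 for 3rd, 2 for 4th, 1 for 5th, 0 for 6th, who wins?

Option 3

Option 1: 16×0 + 6×0 + 8×5 + 17×2 + 2×1 = 76
Option 2: 16×2 + 6×3 + 8×0 + 17×1 + 2×4 = 75
Option 3: 16×4 + 6×2 + 8×3 + 17×4 + 2×3 = 174
Option 4: 16×1 + 6×4 + 8×2 + 17×5 + 2×2 = 145
Option 5: 16×5 + 6×1 + 8×1 + 17×3 + 2×5 = 155
Option 6: 16×3 + 6×5 + 8×4 + 17×0 + 2×0 = 110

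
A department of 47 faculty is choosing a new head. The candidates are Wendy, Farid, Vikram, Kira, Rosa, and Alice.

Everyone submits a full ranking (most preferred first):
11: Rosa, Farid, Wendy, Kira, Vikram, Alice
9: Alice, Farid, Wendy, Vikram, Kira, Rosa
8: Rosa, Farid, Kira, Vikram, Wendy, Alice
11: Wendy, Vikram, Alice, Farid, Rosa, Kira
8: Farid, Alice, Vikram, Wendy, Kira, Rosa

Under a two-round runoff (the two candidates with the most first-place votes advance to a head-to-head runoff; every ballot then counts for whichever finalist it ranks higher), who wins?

Round 1 first-place votes: Wendy 11, Farid 8, Vikram 0, Kira 0, Rosa 19, Alice 9. Rosa and Wendy advance.
Runoff: Rosa is ranked above Wendy on 19 ballots, Wendy above Rosa on 28.

Wendy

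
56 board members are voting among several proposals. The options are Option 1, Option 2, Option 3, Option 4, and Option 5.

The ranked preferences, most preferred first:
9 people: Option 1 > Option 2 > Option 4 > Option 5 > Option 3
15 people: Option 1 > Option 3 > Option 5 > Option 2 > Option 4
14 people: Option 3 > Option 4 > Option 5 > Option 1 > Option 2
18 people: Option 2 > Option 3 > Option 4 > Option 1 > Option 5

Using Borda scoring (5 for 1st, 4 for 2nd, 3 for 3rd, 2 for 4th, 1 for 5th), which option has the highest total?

Option 1: 9×5 + 15×5 + 14×2 + 18×2 = 184
Option 2: 9×4 + 15×2 + 14×1 + 18×5 = 170
Option 3: 9×1 + 15×4 + 14×5 + 18×4 = 211
Option 4: 9×3 + 15×1 + 14×4 + 18×3 = 152
Option 5: 9×2 + 15×3 + 14×3 + 18×1 = 123

Option 3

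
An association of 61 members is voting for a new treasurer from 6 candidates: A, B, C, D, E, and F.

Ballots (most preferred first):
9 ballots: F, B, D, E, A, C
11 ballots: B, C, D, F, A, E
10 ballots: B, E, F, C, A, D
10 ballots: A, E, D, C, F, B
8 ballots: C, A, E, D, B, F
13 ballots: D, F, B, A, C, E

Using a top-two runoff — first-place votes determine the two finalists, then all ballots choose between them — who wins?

D

Round 1 first-place votes: A 10, B 21, C 8, D 13, E 0, F 9. B and D advance.
Runoff: B is ranked above D on 30 ballots, D above B on 31.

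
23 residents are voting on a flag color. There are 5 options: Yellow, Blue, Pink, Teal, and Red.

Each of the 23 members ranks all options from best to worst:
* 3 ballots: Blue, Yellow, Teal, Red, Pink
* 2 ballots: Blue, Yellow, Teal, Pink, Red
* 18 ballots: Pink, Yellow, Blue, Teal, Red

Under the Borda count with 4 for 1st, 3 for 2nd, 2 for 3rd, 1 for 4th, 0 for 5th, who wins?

Pink

Yellow: 3×3 + 2×3 + 18×3 = 69
Blue: 3×4 + 2×4 + 18×2 = 56
Pink: 3×0 + 2×1 + 18×4 = 74
Teal: 3×2 + 2×2 + 18×1 = 28
Red: 3×1 + 2×0 + 18×0 = 3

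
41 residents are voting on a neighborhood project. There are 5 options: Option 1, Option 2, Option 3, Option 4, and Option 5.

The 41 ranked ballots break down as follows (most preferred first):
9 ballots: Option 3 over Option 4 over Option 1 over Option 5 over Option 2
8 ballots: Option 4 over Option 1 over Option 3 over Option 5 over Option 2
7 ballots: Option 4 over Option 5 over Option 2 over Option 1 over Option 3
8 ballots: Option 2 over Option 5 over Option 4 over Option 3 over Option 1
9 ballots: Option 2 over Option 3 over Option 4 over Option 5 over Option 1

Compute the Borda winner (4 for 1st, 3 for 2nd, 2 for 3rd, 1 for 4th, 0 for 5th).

Option 1: 9×2 + 8×3 + 7×1 + 8×0 + 9×0 = 49
Option 2: 9×0 + 8×0 + 7×2 + 8×4 + 9×4 = 82
Option 3: 9×4 + 8×2 + 7×0 + 8×1 + 9×3 = 87
Option 4: 9×3 + 8×4 + 7×4 + 8×2 + 9×2 = 121
Option 5: 9×1 + 8×1 + 7×3 + 8×3 + 9×1 = 71

Option 4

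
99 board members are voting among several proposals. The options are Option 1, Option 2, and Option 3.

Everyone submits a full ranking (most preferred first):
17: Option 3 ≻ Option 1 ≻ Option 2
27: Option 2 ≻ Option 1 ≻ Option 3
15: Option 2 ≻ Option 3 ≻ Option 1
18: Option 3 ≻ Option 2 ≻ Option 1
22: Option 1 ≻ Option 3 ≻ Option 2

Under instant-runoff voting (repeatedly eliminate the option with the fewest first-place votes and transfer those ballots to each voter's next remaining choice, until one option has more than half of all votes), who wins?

Round 1: Option 1 22, Option 2 42, Option 3 35. Option 1 eliminated.
Round 2: Option 2 42, Option 3 57. Option 3 has a majority (≥50).

Option 3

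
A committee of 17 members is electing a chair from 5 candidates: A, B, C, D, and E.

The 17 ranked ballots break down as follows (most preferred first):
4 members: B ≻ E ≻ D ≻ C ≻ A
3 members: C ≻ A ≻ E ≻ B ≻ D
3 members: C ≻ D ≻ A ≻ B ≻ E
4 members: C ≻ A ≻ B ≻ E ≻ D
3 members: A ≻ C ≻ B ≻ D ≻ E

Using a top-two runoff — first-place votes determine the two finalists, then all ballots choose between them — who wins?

Round 1 first-place votes: A 3, B 4, C 10, D 0, E 0. C and B advance.
Runoff: C is ranked above B on 13 ballots, B above C on 4.

C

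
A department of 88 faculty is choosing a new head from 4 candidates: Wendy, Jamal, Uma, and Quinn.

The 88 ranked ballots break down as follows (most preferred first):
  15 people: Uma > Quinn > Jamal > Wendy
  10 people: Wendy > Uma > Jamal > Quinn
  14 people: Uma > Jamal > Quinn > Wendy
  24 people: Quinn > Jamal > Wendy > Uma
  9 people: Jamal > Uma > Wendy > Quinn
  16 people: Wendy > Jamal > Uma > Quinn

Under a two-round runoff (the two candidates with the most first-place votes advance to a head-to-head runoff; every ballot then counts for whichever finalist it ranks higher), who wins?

Round 1 first-place votes: Wendy 26, Jamal 9, Uma 29, Quinn 24. Uma and Wendy advance.
Runoff: Uma is ranked above Wendy on 38 ballots, Wendy above Uma on 50.

Wendy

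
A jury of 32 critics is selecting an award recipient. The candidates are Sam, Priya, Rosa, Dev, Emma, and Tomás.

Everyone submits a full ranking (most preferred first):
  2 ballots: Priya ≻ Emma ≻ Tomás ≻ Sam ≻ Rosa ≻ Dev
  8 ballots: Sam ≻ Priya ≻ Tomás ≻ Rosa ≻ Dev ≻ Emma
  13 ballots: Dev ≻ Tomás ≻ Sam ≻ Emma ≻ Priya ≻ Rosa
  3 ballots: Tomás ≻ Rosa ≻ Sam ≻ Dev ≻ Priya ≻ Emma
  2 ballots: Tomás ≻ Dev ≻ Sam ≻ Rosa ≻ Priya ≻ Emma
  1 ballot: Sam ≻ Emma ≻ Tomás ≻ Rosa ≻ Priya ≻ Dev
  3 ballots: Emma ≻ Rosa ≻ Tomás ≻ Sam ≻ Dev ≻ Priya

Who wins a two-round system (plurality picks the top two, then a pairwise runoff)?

Sam

Round 1 first-place votes: Sam 9, Priya 2, Rosa 0, Dev 13, Emma 3, Tomás 5. Dev and Sam advance.
Runoff: Dev is ranked above Sam on 15 ballots, Sam above Dev on 17.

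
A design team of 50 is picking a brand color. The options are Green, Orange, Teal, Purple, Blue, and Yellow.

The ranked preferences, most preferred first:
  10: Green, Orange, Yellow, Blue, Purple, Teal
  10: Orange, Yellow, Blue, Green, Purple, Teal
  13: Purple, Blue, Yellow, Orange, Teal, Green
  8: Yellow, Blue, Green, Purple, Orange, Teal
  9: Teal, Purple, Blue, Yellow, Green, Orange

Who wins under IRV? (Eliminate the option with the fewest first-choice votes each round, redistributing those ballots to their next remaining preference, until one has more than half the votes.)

Green

Round 1: Green 10, Orange 10, Teal 9, Purple 13, Blue 0, Yellow 8. Blue eliminated.
Round 2: Green 10, Orange 10, Teal 9, Purple 13, Yellow 8. Yellow eliminated.
Round 3: Green 18, Orange 10, Teal 9, Purple 13. Teal eliminated.
Round 4: Green 18, Orange 10, Purple 22. Orange eliminated.
Round 5: Green 28, Purple 22. Green has a majority (≥26).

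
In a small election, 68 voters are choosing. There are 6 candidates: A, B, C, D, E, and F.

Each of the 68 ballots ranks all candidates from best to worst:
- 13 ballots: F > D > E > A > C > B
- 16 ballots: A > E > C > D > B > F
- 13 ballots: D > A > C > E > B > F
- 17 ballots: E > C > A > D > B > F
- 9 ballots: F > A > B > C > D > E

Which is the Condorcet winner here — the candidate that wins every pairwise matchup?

A vs B: 68–0
A vs C: 51–17
A vs D: 42–26
A vs E: 38–30
A vs F: 46–22
A beats every other candidate.

A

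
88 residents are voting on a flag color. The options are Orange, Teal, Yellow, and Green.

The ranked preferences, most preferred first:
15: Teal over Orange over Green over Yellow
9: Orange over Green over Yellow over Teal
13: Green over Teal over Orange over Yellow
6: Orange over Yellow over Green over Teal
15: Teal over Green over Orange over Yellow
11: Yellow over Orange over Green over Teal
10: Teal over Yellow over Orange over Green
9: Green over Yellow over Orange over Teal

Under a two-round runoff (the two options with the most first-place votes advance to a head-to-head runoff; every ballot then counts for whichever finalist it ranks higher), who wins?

Round 1 first-place votes: Orange 15, Teal 40, Yellow 11, Green 22. Teal and Green advance.
Runoff: Teal is ranked above Green on 40 ballots, Green above Teal on 48.

Green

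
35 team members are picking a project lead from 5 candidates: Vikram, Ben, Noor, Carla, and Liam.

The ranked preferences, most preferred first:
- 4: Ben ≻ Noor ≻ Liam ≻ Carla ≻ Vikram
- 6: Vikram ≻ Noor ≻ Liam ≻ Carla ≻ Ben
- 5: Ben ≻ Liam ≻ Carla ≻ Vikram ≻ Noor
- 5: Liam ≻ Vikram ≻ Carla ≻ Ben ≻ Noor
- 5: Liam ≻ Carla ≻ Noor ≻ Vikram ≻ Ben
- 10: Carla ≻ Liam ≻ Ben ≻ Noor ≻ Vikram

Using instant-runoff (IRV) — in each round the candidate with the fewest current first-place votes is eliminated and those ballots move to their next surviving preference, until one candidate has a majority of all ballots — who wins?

Liam

Round 1: Vikram 6, Ben 9, Noor 0, Carla 10, Liam 10. Noor eliminated.
Round 2: Vikram 6, Ben 9, Carla 10, Liam 10. Vikram eliminated.
Round 3: Ben 9, Carla 10, Liam 16. Ben eliminated.
Round 4: Carla 10, Liam 25. Liam has a majority (≥18).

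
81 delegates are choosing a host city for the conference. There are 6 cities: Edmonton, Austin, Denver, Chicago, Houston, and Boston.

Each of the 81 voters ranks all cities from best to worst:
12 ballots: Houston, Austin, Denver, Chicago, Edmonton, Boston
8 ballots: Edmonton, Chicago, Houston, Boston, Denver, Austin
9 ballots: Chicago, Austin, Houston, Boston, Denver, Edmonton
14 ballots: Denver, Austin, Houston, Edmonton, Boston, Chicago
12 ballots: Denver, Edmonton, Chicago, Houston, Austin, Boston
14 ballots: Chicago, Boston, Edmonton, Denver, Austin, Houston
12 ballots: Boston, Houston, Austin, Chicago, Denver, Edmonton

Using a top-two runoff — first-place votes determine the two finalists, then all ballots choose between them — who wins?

Chicago

Round 1 first-place votes: Edmonton 8, Austin 0, Denver 26, Chicago 23, Houston 12, Boston 12. Denver and Chicago advance.
Runoff: Denver is ranked above Chicago on 38 ballots, Chicago above Denver on 43.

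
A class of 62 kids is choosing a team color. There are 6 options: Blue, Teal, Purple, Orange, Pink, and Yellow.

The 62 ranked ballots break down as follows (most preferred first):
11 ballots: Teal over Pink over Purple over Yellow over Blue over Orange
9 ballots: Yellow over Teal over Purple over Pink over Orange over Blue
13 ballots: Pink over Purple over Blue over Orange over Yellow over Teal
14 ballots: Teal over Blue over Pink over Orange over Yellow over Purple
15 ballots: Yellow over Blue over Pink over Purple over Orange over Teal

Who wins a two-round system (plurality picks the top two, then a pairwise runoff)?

Round 1 first-place votes: Blue 0, Teal 25, Purple 0, Orange 0, Pink 13, Yellow 24. Teal and Yellow advance.
Runoff: Teal is ranked above Yellow on 25 ballots, Yellow above Teal on 37.

Yellow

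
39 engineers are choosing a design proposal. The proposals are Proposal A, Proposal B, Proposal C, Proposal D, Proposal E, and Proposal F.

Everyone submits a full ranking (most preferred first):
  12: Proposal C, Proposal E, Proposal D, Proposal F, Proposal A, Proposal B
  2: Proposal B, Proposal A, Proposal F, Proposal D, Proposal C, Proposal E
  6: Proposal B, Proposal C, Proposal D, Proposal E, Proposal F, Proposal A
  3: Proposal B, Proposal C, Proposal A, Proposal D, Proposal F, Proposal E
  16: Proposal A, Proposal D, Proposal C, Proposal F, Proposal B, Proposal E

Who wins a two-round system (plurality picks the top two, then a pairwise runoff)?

Round 1 first-place votes: Proposal A 16, Proposal B 11, Proposal C 12, Proposal D 0, Proposal E 0, Proposal F 0. Proposal A and Proposal C advance.
Runoff: Proposal A is ranked above Proposal C on 18 ballots, Proposal C above Proposal A on 21.

Proposal C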